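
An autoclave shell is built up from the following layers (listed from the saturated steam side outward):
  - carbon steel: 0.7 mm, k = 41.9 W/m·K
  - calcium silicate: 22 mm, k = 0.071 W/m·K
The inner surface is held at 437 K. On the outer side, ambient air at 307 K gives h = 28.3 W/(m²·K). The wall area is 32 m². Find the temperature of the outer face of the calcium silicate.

Model the wall as resistances in series:
R_carbon steel = L/(kA) = 0.0007/(41.9×32) = 5.221×10^-7 K/W
R_calcium silicate = L/(kA) = 0.022/(0.071×32) = 0.009683 K/W
R_outer film = 1/(h_o·A) = 1/(28.3×32) = 0.001104 K/W
R_total = 0.01079 K/W;  Q = ΔT/R_total = 130/0.01079 = 12050 W
T_interface = T_inner − Q·ΣR(inner→interface) = 437 − 12100×0.009684

T ≈ 320 K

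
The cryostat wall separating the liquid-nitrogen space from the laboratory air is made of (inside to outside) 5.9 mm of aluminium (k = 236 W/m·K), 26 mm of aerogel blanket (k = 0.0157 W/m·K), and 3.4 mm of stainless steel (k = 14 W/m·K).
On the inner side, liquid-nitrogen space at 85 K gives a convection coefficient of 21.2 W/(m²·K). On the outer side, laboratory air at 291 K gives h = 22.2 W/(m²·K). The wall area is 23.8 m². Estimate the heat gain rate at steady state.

Q ≈ 2800 W

Model the wall as resistances in series:
R_inner film = 1/(h_i·A) = 1/(21.2×23.8) = 0.001982 K/W
R_aluminium = L/(kA) = 0.0059/(236×23.8) = 1.05×10^-6 K/W
R_aerogel blanket = L/(kA) = 0.026/(0.0157×23.8) = 0.06958 K/W
R_stainless steel = L/(kA) = 0.0034/(14×23.8) = 1.02×10^-5 K/W
R_outer film = 1/(h_o·A) = 1/(22.2×23.8) = 0.001893 K/W
R_total = 0.07347 K/W
Q = ΔT / R_total = 206 / 0.07347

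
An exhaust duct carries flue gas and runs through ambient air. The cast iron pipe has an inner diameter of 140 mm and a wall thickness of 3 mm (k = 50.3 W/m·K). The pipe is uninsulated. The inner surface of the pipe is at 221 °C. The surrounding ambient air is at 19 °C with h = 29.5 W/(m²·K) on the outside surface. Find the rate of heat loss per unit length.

q′ ≈ 2730 W/m

Treating each annulus and film as a series resistance:
R_cast iron pipe wall = ln(73/70)/(2π×50.3×1) = 1.328×10^-4 K/W
R_outer film = 1/(h_o·2πr_oL) = 1/(29.5×2π×0.073×1) = 0.07391 K/W
R_total = 0.07404 K/W
Q = ΔT/R_total = 202/0.07404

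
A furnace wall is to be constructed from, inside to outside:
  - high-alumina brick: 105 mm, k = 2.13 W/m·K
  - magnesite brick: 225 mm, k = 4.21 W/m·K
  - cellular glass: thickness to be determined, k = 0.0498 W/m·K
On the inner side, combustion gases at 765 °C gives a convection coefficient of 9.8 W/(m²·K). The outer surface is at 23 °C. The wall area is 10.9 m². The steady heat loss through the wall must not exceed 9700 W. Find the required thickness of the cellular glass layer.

L ≈ 31.3 mm

Treating each layer as a thermal resistance in series:
R_inner film = 1/(h_i·A) = 1/(9.8×10.9) = 0.009362 K/W
R_high-alumina brick = L/(kA) = 0.105/(2.13×10.9) = 0.004523 K/W
R_magnesite brick = L/(kA) = 0.225/(4.21×10.9) = 0.004903 K/W
Sum of the known resistances R_other = 0.01879 K/W
Required total resistance R_tot = ΔT/Q_allow = 742/9700 = 0.07649 K/W
R_cellular glass = R_tot − R_other = 0.05771 K/W
L = R·k·A = 0.05771×0.0498×10.9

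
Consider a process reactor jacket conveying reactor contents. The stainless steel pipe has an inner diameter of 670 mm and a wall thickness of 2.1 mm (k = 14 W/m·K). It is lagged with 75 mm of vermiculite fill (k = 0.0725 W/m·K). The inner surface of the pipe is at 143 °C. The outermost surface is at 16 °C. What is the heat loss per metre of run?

q′ ≈ 288 W/m

Cylindrical conduction, so R = ln(r₂/r₁)/(2πkL) per layer, in series:
R_stainless steel pipe wall = ln(337.1/335)/(2π×14×1) = 7.104×10^-5 K/W
R_vermiculite fill = ln(412.1/337.1)/(2π×0.0725×1) = 0.441 K/W
R_total = 0.4411 K/W
Q = ΔT/R_total = 127/0.4411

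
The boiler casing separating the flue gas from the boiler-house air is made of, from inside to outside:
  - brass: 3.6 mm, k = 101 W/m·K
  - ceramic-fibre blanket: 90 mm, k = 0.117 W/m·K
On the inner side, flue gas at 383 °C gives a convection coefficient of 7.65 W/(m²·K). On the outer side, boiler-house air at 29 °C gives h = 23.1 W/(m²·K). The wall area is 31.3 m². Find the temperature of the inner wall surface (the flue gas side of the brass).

T ≈ 334 °C

Thermal resistances in series:
R_inner film = 1/(h_i·A) = 1/(7.65×31.3) = 0.004176 K/W
R_brass = L/(kA) = 0.0036/(101×31.3) = 1.139×10^-6 K/W
R_ceramic-fibre blanket = L/(kA) = 0.09/(0.117×31.3) = 0.02458 K/W
R_outer film = 1/(h_o·A) = 1/(23.1×31.3) = 0.001383 K/W
R_total = 0.03014 K/W;  Q = ΔT/R_total = 354/0.03014 = 11750 W
T_interface = T_inner − Q·ΣR(inner→interface) = 383 − 11700×0.004176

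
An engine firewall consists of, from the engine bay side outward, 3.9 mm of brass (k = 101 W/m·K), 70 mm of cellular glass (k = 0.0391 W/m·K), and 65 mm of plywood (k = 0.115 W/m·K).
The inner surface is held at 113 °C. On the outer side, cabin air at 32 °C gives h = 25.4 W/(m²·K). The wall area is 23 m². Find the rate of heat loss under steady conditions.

Q ≈ 778 W

Series thermal resistances:
R_brass = L/(kA) = 0.0039/(101×23) = 1.679×10^-6 K/W
R_cellular glass = L/(kA) = 0.07/(0.0391×23) = 0.07784 K/W
R_plywood = L/(kA) = 0.065/(0.115×23) = 0.02457 K/W
R_outer film = 1/(h_o·A) = 1/(25.4×23) = 0.001712 K/W
R_total = 0.1041 K/W
Q = ΔT / R_total = 81 / 0.1041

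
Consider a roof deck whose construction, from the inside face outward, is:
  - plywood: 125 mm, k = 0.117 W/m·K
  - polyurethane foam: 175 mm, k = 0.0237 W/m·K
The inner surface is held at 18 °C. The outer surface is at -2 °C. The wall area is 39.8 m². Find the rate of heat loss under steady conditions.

Q ≈ 94.2 W

Using the resistance-network approach (series):
R_plywood = L/(kA) = 0.125/(0.117×39.8) = 0.02684 K/W
R_polyurethane foam = L/(kA) = 0.175/(0.0237×39.8) = 0.1855 K/W
R_total = 0.2124 K/W
Q = ΔT / R_total = 20 / 0.2124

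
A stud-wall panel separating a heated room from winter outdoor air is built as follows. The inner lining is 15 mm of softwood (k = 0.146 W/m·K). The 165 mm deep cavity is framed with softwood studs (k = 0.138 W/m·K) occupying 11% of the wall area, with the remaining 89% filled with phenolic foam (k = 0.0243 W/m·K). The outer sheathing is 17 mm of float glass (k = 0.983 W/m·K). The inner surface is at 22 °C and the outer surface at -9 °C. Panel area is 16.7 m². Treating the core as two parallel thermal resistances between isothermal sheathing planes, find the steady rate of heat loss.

Q ≈ 112 W

Sheathing layers in series; stud and cavity paths in parallel between them.
R_inner = 0.015/(0.146×16.7) = 0.006152 K/W
R_stud  = 0.165/(0.138×0.11×16.7) = 0.6509 K/W
R_cav   = 0.165/(0.0243×0.89×16.7) = 0.4568 K/W
1/R_core = 1/R_stud + 1/R_cav → R_core = 0.2684 K/W
R_outer = 0.017/(0.983×16.7) = 0.001036 K/W
R_total = 0.2756 K/W
Q = ΔT/R_total = 31/0.2756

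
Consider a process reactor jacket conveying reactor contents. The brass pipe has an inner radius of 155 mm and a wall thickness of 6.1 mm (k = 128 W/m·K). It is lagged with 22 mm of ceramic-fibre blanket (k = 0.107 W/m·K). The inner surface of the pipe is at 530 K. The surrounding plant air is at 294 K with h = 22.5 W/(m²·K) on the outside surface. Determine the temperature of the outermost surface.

Per-layer cylindrical resistances, series-summed:
R_brass pipe wall = ln(161.1/155)/(2π×128×1) = 4.8×10^-5 K/W
R_ceramic-fibre blanket = ln(183.1/161.1)/(2π×0.107×1) = 0.1904 K/W
R_outer film = 1/(h_o·2πr_oL) = 1/(22.5×2π×0.1831×1) = 0.03863 K/W
R_total = 0.2291 K/W
Q = ΔT/R_total = 236/0.2291
Q = 1030 W/m
T_interface = T_inner − Q·ΣR(inner→interface) = 530 − 1030×0.1904

T ≈ 334 K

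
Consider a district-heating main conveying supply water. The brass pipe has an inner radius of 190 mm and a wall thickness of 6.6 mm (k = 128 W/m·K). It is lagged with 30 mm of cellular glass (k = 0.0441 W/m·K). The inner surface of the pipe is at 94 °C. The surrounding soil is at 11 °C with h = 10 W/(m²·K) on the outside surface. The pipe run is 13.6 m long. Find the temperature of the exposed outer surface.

For a radial system each layer contributes R = ln(r_out/r_in)/(2πkL); films add R = 1/(hA).
R_brass pipe wall = ln(196.6/190)/(2π×128×13.6) = 3.122×10^-6 K/W
R_cellular glass = ln(226.6/196.6)/(2π×0.0441×13.6) = 0.03769 K/W
R_outer film = 1/(h_o·2πr_oL) = 1/(10×2π×0.2266×13.6) = 0.005164 K/W
R_total = 0.04285 K/W
Q = ΔT/R_total = 83/0.04285
Q = 1940 W
T_interface = T_inner − Q·ΣR(inner→interface) = 94 − 1940×0.03769

T ≈ 21 °C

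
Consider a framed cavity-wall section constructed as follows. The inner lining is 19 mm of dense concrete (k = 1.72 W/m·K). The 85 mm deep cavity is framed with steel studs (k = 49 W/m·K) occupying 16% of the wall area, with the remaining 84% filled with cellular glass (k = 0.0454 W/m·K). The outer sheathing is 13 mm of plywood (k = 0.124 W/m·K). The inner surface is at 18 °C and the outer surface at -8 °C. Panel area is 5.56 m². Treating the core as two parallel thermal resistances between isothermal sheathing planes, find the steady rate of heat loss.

Q ≈ 1140 W

Sheathing layers in series; stud and cavity paths in parallel between them.
R_inner = 0.019/(1.72×5.56) = 0.001987 K/W
R_stud  = 0.085/(49×0.16×5.56) = 0.00195 K/W
R_cav   = 0.085/(0.0454×0.84×5.56) = 0.4009 K/W
1/R_core = 1/R_stud + 1/R_cav → R_core = 0.001941 K/W
R_outer = 0.013/(0.124×5.56) = 0.01886 K/W
R_total = 0.02278 K/W
Q = ΔT/R_total = 26/0.02278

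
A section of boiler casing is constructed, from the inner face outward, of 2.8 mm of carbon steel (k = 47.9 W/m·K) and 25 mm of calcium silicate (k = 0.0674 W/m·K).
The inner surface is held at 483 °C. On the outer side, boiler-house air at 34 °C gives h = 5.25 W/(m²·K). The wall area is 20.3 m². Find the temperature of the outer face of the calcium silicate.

Thermal resistances in series:
R_carbon steel = L/(kA) = 0.0028/(47.9×20.3) = 2.88×10^-6 K/W
R_calcium silicate = L/(kA) = 0.025/(0.0674×20.3) = 0.01827 K/W
R_outer film = 1/(h_o·A) = 1/(5.25×20.3) = 0.009383 K/W
R_total = 0.02766 K/W;  Q = ΔT/R_total = 449/0.02766 = 16230 W
T_interface = T_inner − Q·ΣR(inner→interface) = 483 − 16200×0.01827

T ≈ 186 °C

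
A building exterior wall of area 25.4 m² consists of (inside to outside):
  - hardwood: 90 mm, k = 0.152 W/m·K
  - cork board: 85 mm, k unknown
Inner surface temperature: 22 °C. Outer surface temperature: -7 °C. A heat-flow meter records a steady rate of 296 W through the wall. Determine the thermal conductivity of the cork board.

k ≈ 0.0448 W/(m·K)

Thermal resistances in series:
R_hardwood = L/(kA) = 0.09/(0.152×25.4) = 0.02331 K/W
Sum of known resistances R_other = 0.02331 K/W
Total R = ΔT/Q = 29/296 = 0.09797 K/W
R_cork board = R_total − R_other = 0.07466 K/W
k = L/(R·A) = 0.085/(0.07466×25.4)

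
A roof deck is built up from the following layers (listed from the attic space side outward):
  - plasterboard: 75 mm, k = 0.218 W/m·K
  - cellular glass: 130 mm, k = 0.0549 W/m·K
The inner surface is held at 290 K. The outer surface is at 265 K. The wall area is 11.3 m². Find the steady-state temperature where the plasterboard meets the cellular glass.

Using the resistance-network approach (series):
R_plasterboard = L/(kA) = 0.075/(0.218×11.3) = 0.03045 K/W
R_cellular glass = L/(kA) = 0.13/(0.0549×11.3) = 0.2096 K/W
R_total = 0.24 K/W;  Q = ΔT/R_total = 25/0.24 = 104.2 W
T_interface = T_inner − Q·ΣR(inner→interface) = 290 − 104×0.03045

T ≈ 287 K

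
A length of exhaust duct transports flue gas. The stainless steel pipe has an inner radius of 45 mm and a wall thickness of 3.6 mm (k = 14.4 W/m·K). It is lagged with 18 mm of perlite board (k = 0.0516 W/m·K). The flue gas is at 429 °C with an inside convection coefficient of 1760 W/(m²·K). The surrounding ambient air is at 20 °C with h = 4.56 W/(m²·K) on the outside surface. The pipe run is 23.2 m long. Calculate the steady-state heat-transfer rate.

Per-layer cylindrical resistances, series-summed:
R_inner film = 1/(h_i·2πr₁L) = 1/(1760×2π×0.045×23.2) = 8.662×10^-5 K/W
R_stainless steel pipe wall = ln(48.6/45)/(2π×14.4×23.2) = 3.666×10^-5 K/W
R_perlite board = ln(66.6/48.6)/(2π×0.0516×23.2) = 0.04189 K/W
R_outer film = 1/(h_o·2πr_oL) = 1/(4.56×2π×0.0666×23.2) = 0.02259 K/W
R_total = 0.0646 K/W
Q = ΔT/R_total = 409/0.0646

Q ≈ 6330 W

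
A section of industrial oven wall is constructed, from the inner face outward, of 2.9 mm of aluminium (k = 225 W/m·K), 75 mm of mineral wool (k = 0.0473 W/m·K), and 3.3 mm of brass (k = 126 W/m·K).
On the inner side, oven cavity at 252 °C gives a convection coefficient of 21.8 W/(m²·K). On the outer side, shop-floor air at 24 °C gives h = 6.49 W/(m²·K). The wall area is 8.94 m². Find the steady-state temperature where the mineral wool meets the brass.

T ≈ 43.7 °C

Treating each layer as a thermal resistance in series:
R_inner film = 1/(h_i·A) = 1/(21.8×8.94) = 0.005131 K/W
R_aluminium = L/(kA) = 0.0029/(225×8.94) = 1.442×10^-6 K/W
R_mineral wool = L/(kA) = 0.075/(0.0473×8.94) = 0.1774 K/W
R_brass = L/(kA) = 0.0033/(126×8.94) = 2.93×10^-6 K/W
R_outer film = 1/(h_o·A) = 1/(6.49×8.94) = 0.01724 K/W
R_total = 0.1997 K/W;  Q = ΔT/R_total = 228/0.1997 = 1142 W
T_interface = T_inner − Q·ΣR(inner→interface) = 252 − 1140×0.1825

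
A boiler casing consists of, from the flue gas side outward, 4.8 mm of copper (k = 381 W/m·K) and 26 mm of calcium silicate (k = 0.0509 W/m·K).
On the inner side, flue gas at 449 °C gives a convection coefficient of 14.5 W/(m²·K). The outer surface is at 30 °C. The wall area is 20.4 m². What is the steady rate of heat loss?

Q ≈ 14700 W

Model the wall as resistances in series:
R_inner film = 1/(h_i·A) = 1/(14.5×20.4) = 0.003381 K/W
R_copper = L/(kA) = 0.0048/(381×20.4) = 6.176×10^-7 K/W
R_calcium silicate = L/(kA) = 0.026/(0.0509×20.4) = 0.02504 K/W
R_total = 0.02842 K/W
Q = ΔT / R_total = 419 / 0.02842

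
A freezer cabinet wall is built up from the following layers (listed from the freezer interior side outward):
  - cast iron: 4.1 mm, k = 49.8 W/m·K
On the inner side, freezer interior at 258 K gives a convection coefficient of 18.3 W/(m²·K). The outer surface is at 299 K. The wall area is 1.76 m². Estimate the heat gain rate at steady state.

Q ≈ 1320 W

Series thermal resistances:
R_inner film = 1/(h_i·A) = 1/(18.3×1.76) = 0.03105 K/W
R_cast iron = L/(kA) = 0.0041/(49.8×1.76) = 4.678×10^-5 K/W
R_total = 0.03109 K/W
Q = ΔT / R_total = 41 / 0.03109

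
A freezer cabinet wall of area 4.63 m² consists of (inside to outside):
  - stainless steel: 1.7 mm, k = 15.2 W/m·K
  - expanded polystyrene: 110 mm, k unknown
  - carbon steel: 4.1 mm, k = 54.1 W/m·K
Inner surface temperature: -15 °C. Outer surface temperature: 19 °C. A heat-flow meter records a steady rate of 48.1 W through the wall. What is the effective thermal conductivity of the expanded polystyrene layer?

k ≈ 0.0336 W/(m·K)

Using the resistance-network approach (series):
R_stainless steel = L/(kA) = 0.0017/(15.2×4.63) = 2.416×10^-5 K/W
R_carbon steel = L/(kA) = 0.0041/(54.1×4.63) = 1.637×10^-5 K/W
Sum of known resistances R_other = 4.052×10^-5 K/W
Total R = ΔT/Q = 34/48.1 = 0.7069 K/W
R_expanded polystyrene = R_total − R_other = 0.7068 K/W
k = L/(R·A) = 0.11/(0.7068×4.63)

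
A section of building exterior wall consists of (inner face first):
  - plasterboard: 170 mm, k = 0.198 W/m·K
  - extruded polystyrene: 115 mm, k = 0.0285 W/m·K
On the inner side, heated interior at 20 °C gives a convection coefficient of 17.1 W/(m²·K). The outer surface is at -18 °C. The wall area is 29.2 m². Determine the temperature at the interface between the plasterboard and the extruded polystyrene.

T ≈ 13 °C

Using the resistance-network approach (series):
R_inner film = 1/(h_i·A) = 1/(17.1×29.2) = 0.002003 K/W
R_plasterboard = L/(kA) = 0.17/(0.198×29.2) = 0.0294 K/W
R_extruded polystyrene = L/(kA) = 0.115/(0.0285×29.2) = 0.1382 K/W
R_total = 0.1696 K/W;  Q = ΔT/R_total = 38/0.1696 = 224.1 W
T_interface = T_inner − Q·ΣR(inner→interface) = 20 − 224×0.03141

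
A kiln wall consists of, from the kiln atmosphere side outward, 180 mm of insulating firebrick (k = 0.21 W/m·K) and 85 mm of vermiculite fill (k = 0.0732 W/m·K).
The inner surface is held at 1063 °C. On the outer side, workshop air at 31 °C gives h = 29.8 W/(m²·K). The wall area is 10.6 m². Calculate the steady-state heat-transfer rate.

Q ≈ 5330 W

Treating each layer as a thermal resistance in series:
R_insulating firebrick = L/(kA) = 0.18/(0.21×10.6) = 0.08086 K/W
R_vermiculite fill = L/(kA) = 0.085/(0.0732×10.6) = 0.1095 K/W
R_outer film = 1/(h_o·A) = 1/(29.8×10.6) = 0.003166 K/W
R_total = 0.1936 K/W
Q = ΔT / R_total = 1032 / 0.1936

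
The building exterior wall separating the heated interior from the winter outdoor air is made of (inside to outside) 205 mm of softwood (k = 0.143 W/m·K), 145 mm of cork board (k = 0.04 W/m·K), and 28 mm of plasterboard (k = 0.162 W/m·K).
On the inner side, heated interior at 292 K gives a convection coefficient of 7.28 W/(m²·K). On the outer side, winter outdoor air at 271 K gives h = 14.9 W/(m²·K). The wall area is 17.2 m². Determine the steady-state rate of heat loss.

Model the wall as resistances in series:
R_inner film = 1/(h_i·A) = 1/(7.28×17.2) = 0.007986 K/W
R_softwood = L/(kA) = 0.205/(0.143×17.2) = 0.08335 K/W
R_cork board = L/(kA) = 0.145/(0.04×17.2) = 0.2108 K/W
R_plasterboard = L/(kA) = 0.028/(0.162×17.2) = 0.01005 K/W
R_outer film = 1/(h_o·A) = 1/(14.9×17.2) = 0.003902 K/W
R_total = 0.316 K/W
Q = ΔT / R_total = 21 / 0.316

Q ≈ 66.4 W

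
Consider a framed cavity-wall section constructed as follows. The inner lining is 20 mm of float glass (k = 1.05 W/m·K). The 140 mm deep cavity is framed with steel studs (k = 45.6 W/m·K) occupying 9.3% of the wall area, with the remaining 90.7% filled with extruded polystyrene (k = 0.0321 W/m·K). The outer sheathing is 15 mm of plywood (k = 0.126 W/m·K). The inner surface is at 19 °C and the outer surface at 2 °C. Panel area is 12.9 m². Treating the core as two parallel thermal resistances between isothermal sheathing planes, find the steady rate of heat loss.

Sheathing layers in series; stud and cavity paths in parallel between them.
R_inner = 0.02/(1.05×12.9) = 0.001477 K/W
R_stud  = 0.14/(45.6×0.093×12.9) = 0.002559 K/W
R_cav   = 0.14/(0.0321×0.907×12.9) = 0.3728 K/W
1/R_core = 1/R_stud + 1/R_cav → R_core = 0.002542 K/W
R_outer = 0.015/(0.126×12.9) = 0.009228 K/W
R_total = 0.01325 K/W
Q = ΔT/R_total = 17/0.01325

Q ≈ 1280 W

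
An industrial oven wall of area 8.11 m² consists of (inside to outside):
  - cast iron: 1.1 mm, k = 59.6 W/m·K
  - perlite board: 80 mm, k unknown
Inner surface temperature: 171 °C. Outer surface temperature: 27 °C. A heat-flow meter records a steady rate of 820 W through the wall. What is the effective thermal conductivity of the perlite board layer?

Treating each layer as a thermal resistance in series:
R_cast iron = L/(kA) = 0.0011/(59.6×8.11) = 2.276×10^-6 K/W
Sum of known resistances R_other = 2.276×10^-6 K/W
Total R = ΔT/Q = 144/820 = 0.1756 K/W
R_perlite board = R_total − R_other = 0.1756 K/W
k = L/(R·A) = 0.08/(0.1756×8.11)

k ≈ 0.0562 W/(m·K)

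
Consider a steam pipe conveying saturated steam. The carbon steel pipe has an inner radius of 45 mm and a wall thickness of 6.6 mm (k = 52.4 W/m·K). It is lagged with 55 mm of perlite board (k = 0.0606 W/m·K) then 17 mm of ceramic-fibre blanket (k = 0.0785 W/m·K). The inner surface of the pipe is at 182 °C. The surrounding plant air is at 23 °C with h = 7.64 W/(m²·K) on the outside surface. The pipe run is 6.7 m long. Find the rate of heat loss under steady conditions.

Radial resistances (cylindrical: R_cond = ln(r_o/r_i)/(2πkL), R_conv = 1/(h·2πrL)):
R_carbon steel pipe wall = ln(51.6/45)/(2π×52.4×6.7) = 6.204×10^-5 K/W
R_perlite board = ln(106.6/51.6)/(2π×0.0606×6.7) = 0.2844 K/W
R_ceramic-fibre blanket = ln(123.6/106.6)/(2π×0.0785×6.7) = 0.04478 K/W
R_outer film = 1/(h_o·2πr_oL) = 1/(7.64×2π×0.1236×6.7) = 0.02516 K/W
R_total = 0.3544 K/W
Q = ΔT/R_total = 159/0.3544

Q ≈ 449 W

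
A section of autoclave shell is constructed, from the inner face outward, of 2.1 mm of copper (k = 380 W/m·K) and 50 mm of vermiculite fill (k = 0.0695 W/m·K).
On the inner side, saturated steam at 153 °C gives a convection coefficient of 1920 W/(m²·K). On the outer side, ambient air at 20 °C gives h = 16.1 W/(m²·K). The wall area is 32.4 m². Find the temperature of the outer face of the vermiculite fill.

Using the resistance-network approach (series):
R_inner film = 1/(h_i·A) = 1/(1920×32.4) = 1.608×10^-5 K/W
R_copper = L/(kA) = 0.0021/(380×32.4) = 1.706×10^-7 K/W
R_vermiculite fill = L/(kA) = 0.05/(0.0695×32.4) = 0.0222 K/W
R_outer film = 1/(h_o·A) = 1/(16.1×32.4) = 0.001917 K/W
R_total = 0.02414 K/W;  Q = ΔT/R_total = 133/0.02414 = 5510 W
T_interface = T_inner − Q·ΣR(inner→interface) = 153 − 5510×0.02222

T ≈ 30.6 °C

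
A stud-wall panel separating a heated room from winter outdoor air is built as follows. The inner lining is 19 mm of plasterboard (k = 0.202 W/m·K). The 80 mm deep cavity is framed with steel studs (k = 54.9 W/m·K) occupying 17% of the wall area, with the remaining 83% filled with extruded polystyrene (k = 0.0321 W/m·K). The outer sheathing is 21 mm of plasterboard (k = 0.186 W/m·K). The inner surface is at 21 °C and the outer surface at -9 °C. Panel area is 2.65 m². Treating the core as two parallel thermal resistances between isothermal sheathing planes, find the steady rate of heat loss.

Sheathing layers in series; stud and cavity paths in parallel between them.
R_inner = 0.019/(0.202×2.65) = 0.03549 K/W
R_stud  = 0.08/(54.9×0.17×2.65) = 0.003235 K/W
R_cav   = 0.08/(0.0321×0.83×2.65) = 1.133 K/W
1/R_core = 1/R_stud + 1/R_cav → R_core = 0.003225 K/W
R_outer = 0.021/(0.186×2.65) = 0.0426 K/W
R_total = 0.08132 K/W
Q = ΔT/R_total = 30/0.08132

Q ≈ 369 W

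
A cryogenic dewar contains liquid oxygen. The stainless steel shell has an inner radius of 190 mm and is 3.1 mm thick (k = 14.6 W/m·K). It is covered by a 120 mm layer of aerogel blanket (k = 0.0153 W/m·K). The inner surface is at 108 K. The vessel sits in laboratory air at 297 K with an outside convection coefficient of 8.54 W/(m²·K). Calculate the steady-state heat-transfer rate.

Q ≈ 18.1 W

Radial (spherical) resistances in series:
R_stainless steel shell = (1/0.19 − 1/0.1931)/(4π×14.6) = 4.605×10^-4 K/W
R_aerogel blanket = (1/0.1931 − 1/0.3131)/(4π×0.0153) = 10.32 K/W
R_outer film = 1/(h·4πr_o²) = 1/(8.54×4π×0.3131²) = 0.09505 K/W
R_total = 10.42 K/W
Q = ΔT/R_total = 189/10.42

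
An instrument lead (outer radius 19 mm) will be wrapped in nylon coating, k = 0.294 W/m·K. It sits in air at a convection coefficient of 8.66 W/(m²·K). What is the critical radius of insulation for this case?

For a cylinder r_cr = k/h = 0.294/8.66
r_cr = 33.9 mm; since the bare radius (19 mm) is below r_cr, adding a thin layer of insulation will *increase* heat loss.

r_cr ≈ 33.9 mm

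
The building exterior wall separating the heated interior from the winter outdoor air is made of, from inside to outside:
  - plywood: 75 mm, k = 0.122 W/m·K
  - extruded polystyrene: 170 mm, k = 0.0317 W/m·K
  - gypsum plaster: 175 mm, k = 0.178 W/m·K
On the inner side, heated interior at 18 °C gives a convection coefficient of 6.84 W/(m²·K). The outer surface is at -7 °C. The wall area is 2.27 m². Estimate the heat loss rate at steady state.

Series thermal resistances:
R_inner film = 1/(h_i·A) = 1/(6.84×2.27) = 0.0644 K/W
R_plywood = L/(kA) = 0.075/(0.122×2.27) = 0.2708 K/W
R_extruded polystyrene = L/(kA) = 0.17/(0.0317×2.27) = 2.362 K/W
R_gypsum plaster = L/(kA) = 0.175/(0.178×2.27) = 0.4331 K/W
R_total = 3.131 K/W
Q = ΔT / R_total = 25 / 3.131

Q ≈ 7.99 W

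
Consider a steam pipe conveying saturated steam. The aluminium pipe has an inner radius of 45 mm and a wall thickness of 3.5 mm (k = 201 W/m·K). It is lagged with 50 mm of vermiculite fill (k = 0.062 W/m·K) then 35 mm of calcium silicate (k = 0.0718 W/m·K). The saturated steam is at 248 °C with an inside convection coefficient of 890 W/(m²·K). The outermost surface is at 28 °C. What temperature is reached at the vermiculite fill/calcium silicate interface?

Per-layer cylindrical resistances, series-summed:
R_inner film = 1/(h_i·2πr₁L) = 1/(890×2π×0.045×1) = 0.003974 K/W
R_aluminium pipe wall = ln(48.5/45)/(2π×201×1) = 5.931×10^-5 K/W
R_vermiculite fill = ln(98.5/48.5)/(2π×0.062×1) = 1.819 K/W
R_calcium silicate = ln(133.5/98.5)/(2π×0.0718×1) = 0.674 K/W
R_total = 2.497 K/W
Q = ΔT/R_total = 220/2.497
Q = 88.1 W/m
T_interface = T_inner − Q·ΣR(inner→interface) = 248 − 88.1×1.823

T ≈ 87.4 °C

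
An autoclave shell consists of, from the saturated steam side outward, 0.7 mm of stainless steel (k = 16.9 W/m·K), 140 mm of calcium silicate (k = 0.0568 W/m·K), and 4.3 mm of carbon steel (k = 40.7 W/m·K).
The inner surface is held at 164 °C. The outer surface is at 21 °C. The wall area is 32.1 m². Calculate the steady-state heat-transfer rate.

Q ≈ 1860 W

Series thermal resistances:
R_stainless steel = L/(kA) = 0.0007/(16.9×32.1) = 1.29×10^-6 K/W
R_calcium silicate = L/(kA) = 0.14/(0.0568×32.1) = 0.07678 K/W
R_carbon steel = L/(kA) = 0.0043/(40.7×32.1) = 3.291×10^-6 K/W
R_total = 0.07679 K/W
Q = ΔT / R_total = 143 / 0.07679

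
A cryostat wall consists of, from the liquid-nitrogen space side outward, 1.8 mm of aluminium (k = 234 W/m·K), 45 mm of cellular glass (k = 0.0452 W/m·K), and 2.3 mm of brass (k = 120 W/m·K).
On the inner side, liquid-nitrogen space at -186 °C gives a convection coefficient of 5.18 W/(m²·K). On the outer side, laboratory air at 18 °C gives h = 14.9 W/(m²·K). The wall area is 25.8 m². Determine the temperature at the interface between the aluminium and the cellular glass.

T ≈ -155 °C

Treating each layer as a thermal resistance in series:
R_inner film = 1/(h_i·A) = 1/(5.18×25.8) = 0.007483 K/W
R_aluminium = L/(kA) = 0.0018/(234×25.8) = 2.982×10^-7 K/W
R_cellular glass = L/(kA) = 0.045/(0.0452×25.8) = 0.03859 K/W
R_brass = L/(kA) = 0.0023/(120×25.8) = 7.429×10^-7 K/W
R_outer film = 1/(h_o·A) = 1/(14.9×25.8) = 0.002601 K/W
R_total = 0.04867 K/W;  Q = ΔT/R_total = 204/0.04867 = 4191 W
T_interface = T_inner + Q·ΣR(inner→interface) = -186 + 4190×0.007483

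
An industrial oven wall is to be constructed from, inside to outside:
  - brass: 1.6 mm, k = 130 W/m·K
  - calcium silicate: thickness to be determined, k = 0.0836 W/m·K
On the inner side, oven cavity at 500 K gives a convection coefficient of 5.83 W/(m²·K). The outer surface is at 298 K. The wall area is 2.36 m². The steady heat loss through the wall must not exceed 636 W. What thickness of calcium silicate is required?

Treating each layer as a thermal resistance in series:
R_inner film = 1/(h_i·A) = 1/(5.83×2.36) = 0.07268 K/W
R_brass = L/(kA) = 0.0016/(130×2.36) = 5.215×10^-6 K/W
Sum of the known resistances R_other = 0.07269 K/W
Required total resistance R_tot = ΔT/Q_allow = 202/636 = 0.3176 K/W
R_calcium silicate = R_tot − R_other = 0.2449 K/W
L = R·k·A = 0.2449×0.0836×2.36

L ≈ 48.3 mm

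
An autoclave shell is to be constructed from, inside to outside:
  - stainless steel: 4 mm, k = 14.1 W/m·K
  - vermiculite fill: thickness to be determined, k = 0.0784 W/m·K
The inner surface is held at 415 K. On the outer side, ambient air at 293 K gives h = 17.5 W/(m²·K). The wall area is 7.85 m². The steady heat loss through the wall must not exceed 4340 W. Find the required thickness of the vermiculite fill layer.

L ≈ 12.8 mm

Thermal resistances in series:
R_stainless steel = L/(kA) = 0.004/(14.1×7.85) = 3.614×10^-5 K/W
R_outer film = 1/(h_o·A) = 1/(17.5×7.85) = 0.007279 K/W
Sum of the known resistances R_other = 0.007315 K/W
Required total resistance R_tot = ΔT/Q_allow = 122/4340 = 0.02811 K/W
R_vermiculite fill = R_tot − R_other = 0.0208 K/W
L = R·k·A = 0.0208×0.0784×7.85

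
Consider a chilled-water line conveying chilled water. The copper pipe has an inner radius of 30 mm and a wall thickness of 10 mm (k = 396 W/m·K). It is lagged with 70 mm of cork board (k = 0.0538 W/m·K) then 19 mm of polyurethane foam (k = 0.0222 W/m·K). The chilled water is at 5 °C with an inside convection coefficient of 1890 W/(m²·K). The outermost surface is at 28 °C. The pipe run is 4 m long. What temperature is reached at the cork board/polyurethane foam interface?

T ≈ 21.7 °C

Treating each annulus and film as a series resistance:
R_inner film = 1/(h_i·2πr₁L) = 1/(1890×2π×0.03×4) = 7.017×10^-4 K/W
R_copper pipe wall = ln(40/30)/(2π×396×4) = 2.891×10^-5 K/W
R_cork board = ln(110/40)/(2π×0.0538×4) = 0.7481 K/W
R_polyurethane foam = ln(129/110)/(2π×0.0222×4) = 0.2856 K/W
R_total = 1.034 K/W
Q = ΔT/R_total = 23/1.034
Q = 22.2 W
T_interface = T_inner + Q·ΣR(inner→interface) = 5 + 22.2×0.7489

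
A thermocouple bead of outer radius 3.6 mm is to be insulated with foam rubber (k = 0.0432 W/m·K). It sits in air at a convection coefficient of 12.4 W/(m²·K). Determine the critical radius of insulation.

r_cr ≈ 6.97 mm

For a sphere r_cr = 2k/h = 2×0.0432/12.4
r_cr = 6.97 mm; since the bare radius (3.6 mm) is below r_cr, adding a thin layer of insulation will *increase* heat loss.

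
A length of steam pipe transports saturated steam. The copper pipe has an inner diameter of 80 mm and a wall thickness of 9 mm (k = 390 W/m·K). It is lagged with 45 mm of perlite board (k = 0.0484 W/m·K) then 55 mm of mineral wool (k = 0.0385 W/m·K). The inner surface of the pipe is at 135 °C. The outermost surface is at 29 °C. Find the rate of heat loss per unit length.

q′ ≈ 26.2 W/m

Cylindrical conduction, so R = ln(r₂/r₁)/(2πkL) per layer, in series:
R_copper pipe wall = ln(49/40)/(2π×390×1) = 8.282×10^-5 K/W
R_perlite board = ln(94/49)/(2π×0.0484×1) = 2.142 K/W
R_mineral wool = ln(149/94)/(2π×0.0385×1) = 1.904 K/W
R_total = 4.047 K/W
Q = ΔT/R_total = 106/4.047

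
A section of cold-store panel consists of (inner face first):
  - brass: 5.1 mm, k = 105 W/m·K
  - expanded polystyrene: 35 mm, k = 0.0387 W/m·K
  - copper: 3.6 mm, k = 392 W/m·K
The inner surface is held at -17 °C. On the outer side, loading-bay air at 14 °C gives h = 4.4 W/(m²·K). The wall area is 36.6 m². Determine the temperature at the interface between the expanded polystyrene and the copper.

T ≈ 7.77 °C

Using the resistance-network approach (series):
R_brass = L/(kA) = 0.0051/(105×36.6) = 1.327×10^-6 K/W
R_expanded polystyrene = L/(kA) = 0.035/(0.0387×36.6) = 0.02471 K/W
R_copper = L/(kA) = 0.0036/(392×36.6) = 2.509×10^-7 K/W
R_outer film = 1/(h_o·A) = 1/(4.4×36.6) = 0.00621 K/W
R_total = 0.03092 K/W;  Q = ΔT/R_total = 31/0.03092 = 1003 W
T_interface = T_inner + Q·ΣR(inner→interface) = -17 + 1000×0.02471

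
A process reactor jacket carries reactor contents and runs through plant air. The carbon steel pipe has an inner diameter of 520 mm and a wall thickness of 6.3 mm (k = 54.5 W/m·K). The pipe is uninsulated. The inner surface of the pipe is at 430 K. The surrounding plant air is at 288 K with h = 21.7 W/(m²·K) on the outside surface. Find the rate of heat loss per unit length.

q′ ≈ 5140 W/m

For a radial system each layer contributes R = ln(r_out/r_in)/(2πkL); films add R = 1/(hA).
R_carbon steel pipe wall = ln(266.3/260)/(2π×54.5×1) = 6.992×10^-5 K/W
R_outer film = 1/(h_o·2πr_oL) = 1/(21.7×2π×0.2663×1) = 0.02754 K/W
R_total = 0.02761 K/W
Q = ΔT/R_total = 142/0.02761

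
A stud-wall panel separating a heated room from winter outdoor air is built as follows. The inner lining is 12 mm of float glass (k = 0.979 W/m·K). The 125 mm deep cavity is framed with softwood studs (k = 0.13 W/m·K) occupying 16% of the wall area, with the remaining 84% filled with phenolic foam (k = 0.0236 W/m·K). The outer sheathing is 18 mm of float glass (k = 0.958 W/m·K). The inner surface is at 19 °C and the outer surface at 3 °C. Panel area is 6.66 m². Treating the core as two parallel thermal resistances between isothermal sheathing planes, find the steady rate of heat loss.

Q ≈ 34.3 W

Sheathing layers in series; stud and cavity paths in parallel between them.
R_inner = 0.012/(0.979×6.66) = 0.00184 K/W
R_stud  = 0.125/(0.13×0.16×6.66) = 0.9023 K/W
R_cav   = 0.125/(0.0236×0.84×6.66) = 0.9468 K/W
1/R_core = 1/R_stud + 1/R_cav → R_core = 0.462 K/W
R_outer = 0.018/(0.958×6.66) = 0.002821 K/W
R_total = 0.4667 K/W
Q = ΔT/R_total = 16/0.4667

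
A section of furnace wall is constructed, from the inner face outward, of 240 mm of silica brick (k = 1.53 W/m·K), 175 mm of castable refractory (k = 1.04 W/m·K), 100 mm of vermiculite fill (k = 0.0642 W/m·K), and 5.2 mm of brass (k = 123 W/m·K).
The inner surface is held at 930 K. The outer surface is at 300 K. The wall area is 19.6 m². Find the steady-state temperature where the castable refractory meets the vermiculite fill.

T ≈ 821 K

Model the wall as resistances in series:
R_silica brick = L/(kA) = 0.24/(1.53×19.6) = 0.008003 K/W
R_castable refractory = L/(kA) = 0.175/(1.04×19.6) = 0.008585 K/W
R_vermiculite fill = L/(kA) = 0.1/(0.0642×19.6) = 0.07947 K/W
R_brass = L/(kA) = 0.0052/(123×19.6) = 2.157×10^-6 K/W
R_total = 0.09606 K/W;  Q = ΔT/R_total = 630/0.09606 = 6558 W
T_interface = T_inner − Q·ΣR(inner→interface) = 930 − 6560×0.01659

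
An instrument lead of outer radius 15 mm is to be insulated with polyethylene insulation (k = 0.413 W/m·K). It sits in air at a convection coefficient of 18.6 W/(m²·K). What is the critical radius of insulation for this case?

r_cr ≈ 22.2 mm

For a cylinder r_cr = k/h = 0.413/18.6
r_cr = 22.2 mm; since the bare radius (15 mm) is below r_cr, adding a thin layer of insulation will *increase* heat loss.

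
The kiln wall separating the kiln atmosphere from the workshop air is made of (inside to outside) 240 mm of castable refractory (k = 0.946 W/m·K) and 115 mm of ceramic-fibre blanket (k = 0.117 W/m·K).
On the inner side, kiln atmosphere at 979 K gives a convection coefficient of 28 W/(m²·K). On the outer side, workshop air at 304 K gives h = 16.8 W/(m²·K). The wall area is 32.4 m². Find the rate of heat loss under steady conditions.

Series thermal resistances:
R_inner film = 1/(h_i·A) = 1/(28×32.4) = 0.001102 K/W
R_castable refractory = L/(kA) = 0.24/(0.946×32.4) = 0.00783 K/W
R_ceramic-fibre blanket = L/(kA) = 0.115/(0.117×32.4) = 0.03034 K/W
R_outer film = 1/(h_o·A) = 1/(16.8×32.4) = 0.001837 K/W
R_total = 0.04111 K/W
Q = ΔT / R_total = 675 / 0.04111

Q ≈ 16400 W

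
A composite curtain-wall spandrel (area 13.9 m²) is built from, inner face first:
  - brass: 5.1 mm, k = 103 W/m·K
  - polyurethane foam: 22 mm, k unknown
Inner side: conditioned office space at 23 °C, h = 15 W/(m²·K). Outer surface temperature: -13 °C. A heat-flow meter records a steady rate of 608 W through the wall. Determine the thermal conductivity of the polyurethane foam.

k ≈ 0.0291 W/(m·K)

Using the resistance-network approach (series):
R_inner film = 1/(h_i·A) = 1/(15×13.9) = 0.004796 K/W
R_brass = L/(kA) = 0.0051/(103×13.9) = 3.562×10^-6 K/W
Sum of known resistances R_other = 0.0048 K/W
Total R = ΔT/Q = 36/608 = 0.05921 K/W
R_polyurethane foam = R_total − R_other = 0.05441 K/W
k = L/(R·A) = 0.022/(0.05441×13.9)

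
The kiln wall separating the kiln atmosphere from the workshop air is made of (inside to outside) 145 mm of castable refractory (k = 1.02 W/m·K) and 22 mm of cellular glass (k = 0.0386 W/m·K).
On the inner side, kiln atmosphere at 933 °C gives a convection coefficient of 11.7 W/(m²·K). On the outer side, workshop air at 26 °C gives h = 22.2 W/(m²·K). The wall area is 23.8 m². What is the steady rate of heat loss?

Using the resistance-network approach (series):
R_inner film = 1/(h_i·A) = 1/(11.7×23.8) = 0.003591 K/W
R_castable refractory = L/(kA) = 0.145/(1.02×23.8) = 0.005973 K/W
R_cellular glass = L/(kA) = 0.022/(0.0386×23.8) = 0.02395 K/W
R_outer film = 1/(h_o·A) = 1/(22.2×23.8) = 0.001893 K/W
R_total = 0.0354 K/W
Q = ΔT / R_total = 907 / 0.0354

Q ≈ 25600 W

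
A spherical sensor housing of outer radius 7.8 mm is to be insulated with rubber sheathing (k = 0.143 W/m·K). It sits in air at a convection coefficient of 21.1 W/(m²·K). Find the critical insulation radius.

r_cr ≈ 13.6 mm

For a sphere r_cr = 2k/h = 2×0.143/21.1
r_cr = 13.6 mm; since the bare radius (7.8 mm) is below r_cr, adding a thin layer of insulation will *increase* heat loss.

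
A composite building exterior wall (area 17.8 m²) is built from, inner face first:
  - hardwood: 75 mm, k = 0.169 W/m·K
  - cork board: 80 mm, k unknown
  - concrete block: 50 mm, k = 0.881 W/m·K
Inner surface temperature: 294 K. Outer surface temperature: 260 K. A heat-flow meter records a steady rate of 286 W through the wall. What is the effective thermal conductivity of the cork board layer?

Model the wall as resistances in series:
R_hardwood = L/(kA) = 0.075/(0.169×17.8) = 0.02493 K/W
R_concrete block = L/(kA) = 0.05/(0.881×17.8) = 0.003188 K/W
Sum of known resistances R_other = 0.02812 K/W
Total R = ΔT/Q = 34/286 = 0.1189 K/W
R_cork board = R_total − R_other = 0.09076 K/W
k = L/(R·A) = 0.08/(0.09076×17.8)

k ≈ 0.0495 W/(m·K)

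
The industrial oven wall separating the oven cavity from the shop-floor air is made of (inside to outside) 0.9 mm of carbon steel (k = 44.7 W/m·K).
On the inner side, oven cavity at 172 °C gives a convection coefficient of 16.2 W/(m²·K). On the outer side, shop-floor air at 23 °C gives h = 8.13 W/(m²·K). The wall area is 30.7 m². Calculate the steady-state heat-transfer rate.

Treating each layer as a thermal resistance in series:
R_inner film = 1/(h_i·A) = 1/(16.2×30.7) = 0.002011 K/W
R_carbon steel = L/(kA) = 0.0009/(44.7×30.7) = 6.558×10^-7 K/W
R_outer film = 1/(h_o·A) = 1/(8.13×30.7) = 0.004007 K/W
R_total = 0.006018 K/W
Q = ΔT / R_total = 149 / 0.006018

Q ≈ 24800 W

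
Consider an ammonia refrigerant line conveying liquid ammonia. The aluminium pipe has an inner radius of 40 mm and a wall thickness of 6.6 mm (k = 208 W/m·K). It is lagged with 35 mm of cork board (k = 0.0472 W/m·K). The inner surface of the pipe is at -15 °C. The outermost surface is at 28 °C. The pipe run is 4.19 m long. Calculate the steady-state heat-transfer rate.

Q ≈ 95.4 W

Cylindrical conduction, so R = ln(r₂/r₁)/(2πkL) per layer, in series:
R_aluminium pipe wall = ln(46.6/40)/(2π×208×4.19) = 2.789×10^-5 K/W
R_cork board = ln(81.6/46.6)/(2π×0.0472×4.19) = 0.4508 K/W
R_total = 0.4509 K/W
Q = ΔT/R_total = 43/0.4509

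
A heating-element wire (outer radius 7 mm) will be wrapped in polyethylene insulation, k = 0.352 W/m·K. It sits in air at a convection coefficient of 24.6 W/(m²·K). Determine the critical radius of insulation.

For a cylinder r_cr = k/h = 0.352/24.6
r_cr = 14.3 mm; since the bare radius (7 mm) is below r_cr, adding a thin layer of insulation will *increase* heat loss.

r_cr ≈ 14.3 mm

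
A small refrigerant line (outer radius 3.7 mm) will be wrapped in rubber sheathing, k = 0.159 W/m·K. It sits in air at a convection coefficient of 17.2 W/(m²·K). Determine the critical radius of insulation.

r_cr ≈ 9.24 mm

For a cylinder r_cr = k/h = 0.159/17.2
r_cr = 9.24 mm; since the bare radius (3.7 mm) is below r_cr, adding a thin layer of insulation will *increase* heat loss.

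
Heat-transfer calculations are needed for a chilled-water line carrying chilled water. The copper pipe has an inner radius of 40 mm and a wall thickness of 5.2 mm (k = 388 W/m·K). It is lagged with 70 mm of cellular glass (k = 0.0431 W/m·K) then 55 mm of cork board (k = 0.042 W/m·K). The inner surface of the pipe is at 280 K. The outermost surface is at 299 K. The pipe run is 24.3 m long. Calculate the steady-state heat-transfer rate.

Q ≈ 93.6 W

Per-layer cylindrical resistances, series-summed:
R_copper pipe wall = ln(45.2/40)/(2π×388×24.3) = 2.063×10^-6 K/W
R_cellular glass = ln(115.2/45.2)/(2π×0.0431×24.3) = 0.1422 K/W
R_cork board = ln(170.2/115.2)/(2π×0.042×24.3) = 0.06087 K/W
R_total = 0.203 K/W
Q = ΔT/R_total = 19/0.203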